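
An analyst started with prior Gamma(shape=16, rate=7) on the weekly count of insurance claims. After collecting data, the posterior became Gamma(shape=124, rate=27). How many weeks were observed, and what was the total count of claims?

Gamma–Poisson conjugacy: posterior shape = α + Σxᵢ, posterior rate = β + n.
Matching: Σxᵢ = 124 − 16 = 108 and n = 27 − 7 = 20.

n = 20 weeks with total 108 claims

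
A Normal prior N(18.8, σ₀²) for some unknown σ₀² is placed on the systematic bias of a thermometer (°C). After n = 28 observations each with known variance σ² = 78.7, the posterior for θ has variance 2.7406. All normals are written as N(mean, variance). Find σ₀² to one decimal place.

For the Normal–Normal model with known σ², precisions add: τ_n = τ₀ + n/σ².
So 1/σ₀² = 1/2.7406 − 28/78.7 = 0.364884 − 0.355781 = 0.009103.
Hence σ₀² = 1/0.009103 ≈ 109.9.

σ₀² = 109.9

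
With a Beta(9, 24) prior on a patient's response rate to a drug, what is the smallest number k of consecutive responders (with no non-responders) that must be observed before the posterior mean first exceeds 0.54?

After k responders and 0 non-responders the posterior is Beta(9+k, 24), with mean (9+k)/(9+24+k).
Set (9+k)/(33+k) > 0.54 and solve: k > (0.54·33 − 9)/(1 − 0.54) = 19.174.
The smallest integer exceeding 19.174 is 20, and checking k=20: (29)/(53) = 0.5472 > 0.54.

k = 20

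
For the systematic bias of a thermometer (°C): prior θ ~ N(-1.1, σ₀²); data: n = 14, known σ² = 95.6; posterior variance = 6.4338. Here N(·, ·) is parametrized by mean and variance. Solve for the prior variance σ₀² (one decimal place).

Posterior precision equals prior precision plus data precision: 1/σ_n² = 1/σ₀² + n/σ².
So 1/σ₀² = 1/6.4338 − 14/95.6 = 0.155429 − 0.146444 = 0.008985.
Hence σ₀² = 1/0.008985 ≈ 111.3.

σ₀² = 111.3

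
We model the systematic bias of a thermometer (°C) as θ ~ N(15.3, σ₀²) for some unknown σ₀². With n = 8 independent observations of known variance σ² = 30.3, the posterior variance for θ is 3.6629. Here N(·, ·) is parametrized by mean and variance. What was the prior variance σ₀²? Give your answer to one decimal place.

Posterior precision equals prior precision plus data precision: 1/σ_n² = 1/σ₀² + n/σ².
So 1/σ₀² = 1/3.6629 − 8/30.3 = 0.273008 − 0.264026 = 0.008982.
Hence σ₀² = 1/0.008982 ≈ 111.3.

σ₀² = 111.3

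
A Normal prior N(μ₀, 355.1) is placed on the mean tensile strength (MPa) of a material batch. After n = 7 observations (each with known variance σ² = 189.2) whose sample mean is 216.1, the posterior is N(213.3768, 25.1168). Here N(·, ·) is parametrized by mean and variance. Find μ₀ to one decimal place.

μ₀ = 177.6

With known observation variance, the Normal–Normal posterior has precision τ_n = τ₀ + n/σ² and mean μ_n = (τ₀μ₀ + (n/σ²)x̄)/τ_n.
Here τ₀ = 1/355.1 = 0.002816 and τ_data = 7/189.2 = 0.036998, so τ_n = 0.039814.
Rearranging for μ₀: μ₀ = (μ_n·τ_n − τ_data·x̄)/τ₀ = (213.3768·0.039814 − 0.036998·216.1) / 0.002816 = 0.500116/0.002816 ≈ 177.6.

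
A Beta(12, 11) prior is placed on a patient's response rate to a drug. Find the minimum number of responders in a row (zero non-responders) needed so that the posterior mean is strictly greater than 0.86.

After k responders and 0 non-responders the posterior is Beta(12+k, 11), with mean (12+k)/(12+11+k).
Set (12+k)/(23+k) > 0.86 and solve: k > (0.86·23 − 12)/(1 − 0.86) = 55.571.
The smallest integer exceeding 55.571 is 56, and checking k=56: (68)/(79) = 0.8608 > 0.86.

k = 56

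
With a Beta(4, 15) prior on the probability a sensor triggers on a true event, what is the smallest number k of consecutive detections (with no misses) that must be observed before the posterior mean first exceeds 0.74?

After k detections and 0 misses the posterior is Beta(4+k, 15), with mean (4+k)/(4+15+k).
Set (4+k)/(19+k) > 0.74 and solve: k > (0.74·19 − 4)/(1 − 0.74) = 38.692.
The smallest integer exceeding 38.692 is 39.

k = 39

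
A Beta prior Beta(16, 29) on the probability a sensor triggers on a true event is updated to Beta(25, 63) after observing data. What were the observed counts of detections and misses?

A Beta(α, β) prior with s successes and f failures in binomial data gives a Beta(α+s, β+f) posterior.
So s = 25 − 16 = 9 and f = 63 − 29 = 34.

9 detections and 34 misses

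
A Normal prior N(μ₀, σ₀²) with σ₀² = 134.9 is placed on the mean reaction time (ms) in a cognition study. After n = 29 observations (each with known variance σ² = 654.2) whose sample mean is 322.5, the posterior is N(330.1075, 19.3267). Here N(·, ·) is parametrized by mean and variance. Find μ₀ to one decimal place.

The posterior mean is a precision-weighted average: μ_n = (τ₀μ₀ + τ_data·x̄)/(τ₀+τ_data), with τ₀=1/σ₀² and τ_data=n/σ².
Here τ₀ = 1/134.9 = 0.007413 and τ_data = 29/654.2 = 0.044329, so τ_n = 0.051742.
Rearranging for μ₀: μ₀ = (μ_n·τ_n − τ_data·x̄)/τ₀ = (330.1075·0.051742 − 0.044329·322.5) / 0.007413 = 2.784320/0.007413 ≈ 375.6.

μ₀ = 375.6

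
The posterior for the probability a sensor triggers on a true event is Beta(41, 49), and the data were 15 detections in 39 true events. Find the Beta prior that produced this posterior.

Beta(26, 25)

Beta is conjugate to the binomial likelihood: posterior = Beta(α+s, β+f).
So α = 41 − 15 = 26 and β = 49 − 24 = 25.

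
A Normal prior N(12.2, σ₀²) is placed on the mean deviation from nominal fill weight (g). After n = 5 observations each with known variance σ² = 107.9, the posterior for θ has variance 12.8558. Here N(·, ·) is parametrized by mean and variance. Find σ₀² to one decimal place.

σ₀² = 31.8

Posterior precision equals prior precision plus data precision: 1/σ_n² = 1/σ₀² + n/σ².
So 1/σ₀² = 1/12.8558 − 5/107.9 = 0.077786 − 0.046339 = 0.031447.
Hence σ₀² = 1/0.031447 ≈ 31.8.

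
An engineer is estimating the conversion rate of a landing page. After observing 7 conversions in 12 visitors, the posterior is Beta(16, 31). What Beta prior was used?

Beta(9, 26)

Under Beta–binomial conjugacy the posterior parameters are (α+s, β+f).
So α = 16 − 7 = 9 and β = 31 − 5 = 26.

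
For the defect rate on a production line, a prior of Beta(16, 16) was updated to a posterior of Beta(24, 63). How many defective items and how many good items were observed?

Beta is conjugate to the binomial likelihood: posterior = Beta(a+s, b+f).
Match parameters: s=24−16=8, f=63−16=47.

8 defective items and 47 good items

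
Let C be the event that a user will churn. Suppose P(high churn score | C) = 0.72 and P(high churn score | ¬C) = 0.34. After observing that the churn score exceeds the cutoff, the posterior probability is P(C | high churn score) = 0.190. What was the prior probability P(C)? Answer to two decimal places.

P(C) = 0.10

Bayes' rule in odds form gives O(C|E) = O(C)·[P(E|C)/P(E|¬C)], hence O(C) = O(C|E)/LR.
Posterior odds = 0.190/(1−0.190) = 0.2346. LR = 0.72/0.34 = 2.1176.
Prior odds = 0.2346/2.1176 = 0.1108, so P(C) = 0.1108/(1+0.1108) ≈ 0.10.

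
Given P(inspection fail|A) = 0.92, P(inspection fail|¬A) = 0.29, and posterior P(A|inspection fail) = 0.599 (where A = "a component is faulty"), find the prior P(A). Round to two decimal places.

Bayes' rule in odds form gives O(A|E) = O(A)·[P(E|A)/P(E|¬A)], hence O(A) = O(A|E)/LR.
Posterior odds = 0.599/(1−0.599) = 1.4938. LR = 0.92/0.29 = 3.1724.
Prior odds = 1.4938/3.1724 = 0.4709, so P(A) = 0.4709/(1+0.4709) ≈ 0.32.

P(A) = 0.32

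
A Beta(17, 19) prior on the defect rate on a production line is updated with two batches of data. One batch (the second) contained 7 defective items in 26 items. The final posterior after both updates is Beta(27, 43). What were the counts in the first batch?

3 defective items and 5 good items

Sequential conjugate updates are equivalent to a single update on the pooled data, so total successes = posterior α − prior α and total failures = posterior β − prior β.
Total across both batches: 27−17=10 defective items, 43−19=24 good items.
Subtract the second batch: 10−7=3 defective items and 24−19=5 good items.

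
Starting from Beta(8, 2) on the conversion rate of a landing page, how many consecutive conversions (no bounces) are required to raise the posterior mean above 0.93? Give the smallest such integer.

After k conversions and 0 bounces the posterior is Beta(8+k, 2), with mean (8+k)/(8+2+k).
Set (8+k)/(10+k) > 0.93 and solve: k > (0.93·10 − 8)/(1 − 0.93) = 18.571.
The smallest integer exceeding 18.571 is 19.

k = 19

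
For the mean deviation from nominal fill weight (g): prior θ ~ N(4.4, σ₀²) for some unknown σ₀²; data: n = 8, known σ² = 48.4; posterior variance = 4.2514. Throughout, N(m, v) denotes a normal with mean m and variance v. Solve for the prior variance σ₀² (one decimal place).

Posterior precision equals prior precision plus data precision: 1/σ_n² = 1/σ₀² + n/σ².
So 1/σ₀² = 1/4.2514 − 8/48.4 = 0.235217 − 0.165289 = 0.069928.
Hence σ₀² = 1/0.069928 ≈ 14.3.

σ₀² = 14.3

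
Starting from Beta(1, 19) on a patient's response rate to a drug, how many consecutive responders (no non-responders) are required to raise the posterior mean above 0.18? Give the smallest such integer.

k = 4

After k responders and 0 non-responders the posterior is Beta(1+k, 19), with mean (1+k)/(1+19+k).
Set (1+k)/(20+k) > 0.18 and solve: k > (0.18·20 − 1)/(1 − 0.18) = 3.171.
The smallest integer exceeding 3.171 is 4, and checking k=4: (5)/(24) = 0.2083 > 0.18.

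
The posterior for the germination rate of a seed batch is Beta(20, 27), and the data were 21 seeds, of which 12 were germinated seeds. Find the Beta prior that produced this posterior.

Beta(8, 18)

Beta is conjugate to the binomial likelihood: posterior = Beta(a+s, b+f).
So a = 20 − 12 = 8 and b = 27 − 9 = 18.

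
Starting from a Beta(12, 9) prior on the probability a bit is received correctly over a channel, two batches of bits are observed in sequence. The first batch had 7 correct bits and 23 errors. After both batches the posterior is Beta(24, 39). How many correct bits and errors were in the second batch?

Because Beta–binomial updating is additive in the counts, the combined data contributed (α_post−α_prior, β_post−β_prior) successes and failures.
Total across both batches: 24−12=12 correct bits, 39−9=30 errors.
Subtract the first batch: 12−7=5 correct bits and 30−23=7 errors.

5 correct bits and 7 errors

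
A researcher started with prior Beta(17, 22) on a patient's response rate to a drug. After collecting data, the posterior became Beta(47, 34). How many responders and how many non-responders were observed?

30 responders and 12 non-responders

A Beta(α, β) prior with s successes and f failures in binomial data gives a Beta(α+s, β+f) posterior.
Match parameters: s=47−17=30, f=34−22=12.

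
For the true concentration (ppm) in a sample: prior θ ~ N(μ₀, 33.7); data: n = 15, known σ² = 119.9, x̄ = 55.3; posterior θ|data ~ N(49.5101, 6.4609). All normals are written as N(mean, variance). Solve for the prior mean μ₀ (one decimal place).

μ₀ = 25.1

The posterior mean is a precision-weighted average: μ_n = (τ₀μ₀ + τ_data·x̄)/(τ₀+τ_data), with τ₀=1/σ₀² and τ_data=n/σ².
Here τ₀ = 1/33.7 = 0.029674 and τ_data = 15/119.9 = 0.125104, so τ_n = 0.154778.
Rearranging for μ₀: μ₀ = (μ_n·τ_n − τ_data·x̄)/τ₀ = (49.5101·0.154778 − 0.125104·55.3) / 0.029674 = 0.744823/0.029674 ≈ 25.1.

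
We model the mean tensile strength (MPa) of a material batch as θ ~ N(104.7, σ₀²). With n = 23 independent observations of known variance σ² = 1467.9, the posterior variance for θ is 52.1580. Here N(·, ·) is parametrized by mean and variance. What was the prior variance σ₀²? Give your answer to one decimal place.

σ₀² = 285.4

For the Normal–Normal model with known σ², precisions add: τ_n = τ₀ + n/σ².
So 1/σ₀² = 1/52.1580 − 23/1467.9 = 0.019173 − 0.015669 = 0.003504.
Hence σ₀² = 1/0.003504 ≈ 285.4.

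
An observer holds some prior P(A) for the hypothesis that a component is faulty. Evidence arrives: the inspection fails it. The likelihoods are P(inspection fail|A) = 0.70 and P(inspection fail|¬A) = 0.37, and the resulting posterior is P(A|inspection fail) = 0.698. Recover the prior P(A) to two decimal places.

P(A) = 0.55

Bayes' rule in odds form gives O(A|E) = O(A)·[P(E|A)/P(E|¬A)], hence O(A) = O(A|E)/LR.
Posterior odds = 0.698/(1−0.698) = 2.3113. LR = 0.70/0.37 = 1.8919.
Prior odds = 2.3113/1.8919 = 1.2217, so P(A) = 1.2217/(1+1.2217) ≈ 0.55.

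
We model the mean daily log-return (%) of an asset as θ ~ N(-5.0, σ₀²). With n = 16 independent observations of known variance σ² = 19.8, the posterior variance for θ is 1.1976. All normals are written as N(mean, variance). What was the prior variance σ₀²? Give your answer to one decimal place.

Posterior precision equals prior precision plus data precision: 1/σ_n² = 1/σ₀² + n/σ².
So 1/σ₀² = 1/1.1976 − 16/19.8 = 0.835003 − 0.808081 = 0.026922.
Hence σ₀² = 1/0.026922 ≈ 37.1.

σ₀² = 37.1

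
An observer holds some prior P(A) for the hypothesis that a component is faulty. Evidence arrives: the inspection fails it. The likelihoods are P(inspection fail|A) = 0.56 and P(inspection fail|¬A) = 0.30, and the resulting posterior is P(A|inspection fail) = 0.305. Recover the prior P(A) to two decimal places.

P(A) = 0.19

In odds form, posterior odds = prior odds × likelihood ratio, so prior odds = posterior odds ÷ LR.
Posterior odds = 0.305/(1−0.305) = 0.4388. LR = 0.56/0.30 = 1.8667.
Prior odds = 0.4388/1.8667 = 0.2351, so P(A) = 0.2351/(1+0.2351) ≈ 0.19.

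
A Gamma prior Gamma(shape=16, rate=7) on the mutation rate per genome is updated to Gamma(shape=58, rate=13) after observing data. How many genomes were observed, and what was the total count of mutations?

A Gamma(α, β) prior (rate parametrization) on a Poisson rate with n observations summing to S gives posterior Gamma(α+S, β+n).
Matching: Σxᵢ = 58 − 16 = 42 and n = 13 − 7 = 6.

n = 6 genomes with total 42 mutations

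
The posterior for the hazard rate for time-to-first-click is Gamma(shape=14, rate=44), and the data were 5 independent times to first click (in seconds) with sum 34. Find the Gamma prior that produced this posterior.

Gamma(shape=9, rate=10)

For an exponential likelihood with a Gamma(α, β) prior on the rate, n observations with total T give posterior Gamma(α+n, β+T).
So α = 14 − 5 = 9 and β = 44 − 34 = 10.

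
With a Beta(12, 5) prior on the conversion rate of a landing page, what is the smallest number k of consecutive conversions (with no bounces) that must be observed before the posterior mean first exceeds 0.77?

After k conversions and 0 bounces the posterior is Beta(12+k, 5), with mean (12+k)/(12+5+k).
Set (12+k)/(17+k) > 0.77 and solve: k > (0.77·17 − 12)/(1 − 0.77) = 4.739.
The smallest integer exceeding 4.739 is 5, and checking k=5: (17)/(22) = 0.7727 > 0.77.

k = 5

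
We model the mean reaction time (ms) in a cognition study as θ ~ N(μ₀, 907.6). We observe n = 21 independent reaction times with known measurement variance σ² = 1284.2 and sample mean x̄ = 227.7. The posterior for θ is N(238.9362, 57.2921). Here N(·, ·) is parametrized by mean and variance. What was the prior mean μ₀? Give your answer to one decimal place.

μ₀ = 405.7

The posterior mean is a precision-weighted average: μ_n = (τ₀μ₀ + τ_data·x̄)/(τ₀+τ_data), with τ₀=1/σ₀² and τ_data=n/σ².
Here τ₀ = 1/907.6 = 0.001102 and τ_data = 21/1284.2 = 0.016353, so τ_n = 0.017455.
Rearranging for μ₀: μ₀ = (μ_n·τ_n − τ_data·x̄)/τ₀ = (238.9362·0.017455 − 0.016353·227.7) / 0.001102 = 0.447053/0.001102 ≈ 405.7.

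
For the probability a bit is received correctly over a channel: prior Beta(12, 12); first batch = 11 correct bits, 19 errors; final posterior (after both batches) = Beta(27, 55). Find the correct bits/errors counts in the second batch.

4 correct bits and 24 errors

Because Beta–binomial updating is additive in the counts, the combined data contributed (α_post−α_prior, β_post−β_prior) successes and failures.
Total across both batches: 27−12=15 correct bits, 55−12=43 errors.
Subtract the first batch: 15−11=4 correct bits and 43−19=24 errors.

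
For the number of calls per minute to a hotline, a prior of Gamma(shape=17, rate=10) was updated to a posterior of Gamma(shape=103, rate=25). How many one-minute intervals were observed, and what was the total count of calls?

A Gamma(α, β) prior (rate parametrization) on a Poisson rate with n observations summing to S gives posterior Gamma(α+S, β+n).
Matching: Σxᵢ = 103 − 17 = 86 and n = 25 − 10 = 15.

n = 15 one-minute intervals with total 86 calls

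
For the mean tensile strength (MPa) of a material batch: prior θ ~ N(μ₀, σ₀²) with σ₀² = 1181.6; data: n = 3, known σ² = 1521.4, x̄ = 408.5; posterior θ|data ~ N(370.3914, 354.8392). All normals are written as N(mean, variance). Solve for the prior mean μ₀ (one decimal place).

μ₀ = 281.6

The posterior mean is a precision-weighted average: μ_n = (τ₀μ₀ + τ_data·x̄)/(τ₀+τ_data), with τ₀=1/σ₀² and τ_data=n/σ².
Here τ₀ = 1/1181.6 = 0.000846 and τ_data = 3/1521.4 = 0.001972, so τ_n = 0.002818.
Rearranging for μ₀: μ₀ = (μ_n·τ_n − τ_data·x̄)/τ₀ = (370.3914·0.002818 − 0.001972·408.5) / 0.000846 = 0.238201/0.000846 ≈ 281.6.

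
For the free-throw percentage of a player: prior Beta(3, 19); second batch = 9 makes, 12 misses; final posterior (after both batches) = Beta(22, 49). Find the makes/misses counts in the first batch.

Because Beta–binomial updating is additive in the counts, the combined data contributed (α_post−α_prior, β_post−β_prior) successes and failures.
Total across both batches: 22−3=19 makes, 49−19=30 misses.
Subtract the second batch: 19−9=10 makes and 30−12=18 misses.

10 makes and 18 misses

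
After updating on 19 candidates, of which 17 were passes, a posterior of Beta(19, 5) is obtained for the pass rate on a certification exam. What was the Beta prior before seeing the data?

Beta(2, 3)

Under Beta–binomial conjugacy the posterior parameters are (a+s, b+f).
Subtract the data counts: 19−17=2, 5−2=3.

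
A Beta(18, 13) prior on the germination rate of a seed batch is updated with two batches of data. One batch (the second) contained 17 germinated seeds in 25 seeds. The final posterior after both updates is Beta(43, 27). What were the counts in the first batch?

Sequential conjugate updates are equivalent to a single update on the pooled data, so total successes = posterior α − prior α and total failures = posterior β − prior β.
Total across both batches: 43−18=25 germinated seeds, 27−13=14 non-germinating seeds.
Subtract the second batch: 25−17=8 germinated seeds and 14−8=6 non-germinating seeds.

8 germinated seeds and 6 non-germinating seeds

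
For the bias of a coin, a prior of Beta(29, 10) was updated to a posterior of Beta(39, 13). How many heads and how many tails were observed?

10 heads and 3 tails

Under Beta–binomial conjugacy the posterior parameters are (α+s, β+f).
Match parameters: s=39−29=10, f=13−10=3.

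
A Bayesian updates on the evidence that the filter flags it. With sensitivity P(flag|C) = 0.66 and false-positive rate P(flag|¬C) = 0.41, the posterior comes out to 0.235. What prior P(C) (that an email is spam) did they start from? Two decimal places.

In odds form, posterior odds = prior odds × likelihood ratio, so prior odds = posterior odds ÷ LR.
Posterior odds = 0.235/(1−0.235) = 0.3072. LR = 0.66/0.41 = 1.6098.
Prior odds = 0.3072/1.6098 = 0.1908, so P(C) = 0.1908/(1+0.1908) ≈ 0.16.

P(C) = 0.16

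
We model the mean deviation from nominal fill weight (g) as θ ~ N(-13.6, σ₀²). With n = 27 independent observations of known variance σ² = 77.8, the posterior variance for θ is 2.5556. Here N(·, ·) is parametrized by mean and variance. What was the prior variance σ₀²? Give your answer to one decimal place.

Posterior precision equals prior precision plus data precision: 1/σ_n² = 1/σ₀² + n/σ².
So 1/σ₀² = 1/2.5556 − 27/77.8 = 0.391298 − 0.347044 = 0.044254.
Hence σ₀² = 1/0.044254 ≈ 22.6.

σ₀² = 22.6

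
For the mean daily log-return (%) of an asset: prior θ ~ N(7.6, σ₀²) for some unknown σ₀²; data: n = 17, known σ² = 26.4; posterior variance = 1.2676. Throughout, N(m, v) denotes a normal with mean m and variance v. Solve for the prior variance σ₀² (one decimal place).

σ₀² = 6.9

Posterior precision equals prior precision plus data precision: 1/σ_n² = 1/σ₀² + n/σ².
So 1/σ₀² = 1/1.2676 − 17/26.4 = 0.788892 − 0.643939 = 0.144953.
Hence σ₀² = 1/0.144953 ≈ 6.9.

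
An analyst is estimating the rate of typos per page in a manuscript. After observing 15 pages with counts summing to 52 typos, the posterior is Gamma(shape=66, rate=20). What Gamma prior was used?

Gamma(shape=14, rate=5)

A Gamma(α, β) prior (rate parametrization) on a Poisson rate with n observations summing to S gives posterior Gamma(α+S, β+n).
So α = 66 − 52 = 14 and β = 20 − 15 = 5.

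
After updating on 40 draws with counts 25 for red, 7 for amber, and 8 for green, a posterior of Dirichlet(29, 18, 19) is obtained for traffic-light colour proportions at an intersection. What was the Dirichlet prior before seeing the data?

For a Dirichlet(α) prior with multinomial counts c, the posterior is Dirichlet(α + c) componentwise.
Subtract each count from the matching posterior parameter: 29−25=4, 18−7=11, 19−8=11.

Dirichlet(4, 11, 11)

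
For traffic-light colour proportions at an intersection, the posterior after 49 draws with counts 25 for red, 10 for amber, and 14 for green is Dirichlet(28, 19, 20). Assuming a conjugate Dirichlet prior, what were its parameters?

For a Dirichlet(α) prior with multinomial counts c, the posterior is Dirichlet(α + c) componentwise.
Subtract each count from the matching posterior parameter: 28−25=3, 19−10=9, 20−14=6.

Dirichlet(3, 9, 6)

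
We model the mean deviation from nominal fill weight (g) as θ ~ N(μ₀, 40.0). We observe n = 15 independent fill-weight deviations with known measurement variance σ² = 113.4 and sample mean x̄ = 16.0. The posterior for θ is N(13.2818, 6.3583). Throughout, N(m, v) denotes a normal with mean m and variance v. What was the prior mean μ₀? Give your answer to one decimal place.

With known observation variance, the Normal–Normal posterior has precision τ_n = τ₀ + n/σ² and mean μ_n = (τ₀μ₀ + (n/σ²)x̄)/τ_n.
Here τ₀ = 1/40.0 = 0.025000 and τ_data = 15/113.4 = 0.132275, so τ_n = 0.157275.
Rearranging for μ₀: μ₀ = (μ_n·τ_n − τ_data·x̄)/τ₀ = (13.2818·0.157275 − 0.132275·16.0) / 0.025000 = -0.027505/0.025000 ≈ -1.1.

μ₀ = -1.1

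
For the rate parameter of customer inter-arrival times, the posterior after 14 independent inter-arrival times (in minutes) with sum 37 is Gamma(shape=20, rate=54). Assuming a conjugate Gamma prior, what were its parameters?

Gamma(shape=6, rate=17)

Gamma–exponential conjugacy: posterior shape = α + n, posterior rate = β + Σtᵢ.
So α = 20 − 14 = 6 and β = 54 − 37 = 17.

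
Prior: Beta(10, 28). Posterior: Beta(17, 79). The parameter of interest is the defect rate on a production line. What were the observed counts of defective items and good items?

7 defective items and 51 good items

A Beta(a, b) prior with s successes and f failures in binomial data gives a Beta(a+s, b+f) posterior.
Match parameters: s=17−10=7, f=79−28=51.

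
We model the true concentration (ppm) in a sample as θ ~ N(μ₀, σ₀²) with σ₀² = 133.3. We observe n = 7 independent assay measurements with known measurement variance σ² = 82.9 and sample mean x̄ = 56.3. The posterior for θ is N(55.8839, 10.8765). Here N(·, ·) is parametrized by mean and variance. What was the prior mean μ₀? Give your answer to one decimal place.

μ₀ = 51.2

With known observation variance, the Normal–Normal posterior has precision τ_n = τ₀ + n/σ² and mean μ_n = (τ₀μ₀ + (n/σ²)x̄)/τ_n.
Here τ₀ = 1/133.3 = 0.007502 and τ_data = 7/82.9 = 0.084439, so τ_n = 0.091941.
Rearranging for μ₀: μ₀ = (μ_n·τ_n − τ_data·x̄)/τ₀ = (55.8839·0.091941 − 0.084439·56.3) / 0.007502 = 0.384106/0.007502 ≈ 51.2.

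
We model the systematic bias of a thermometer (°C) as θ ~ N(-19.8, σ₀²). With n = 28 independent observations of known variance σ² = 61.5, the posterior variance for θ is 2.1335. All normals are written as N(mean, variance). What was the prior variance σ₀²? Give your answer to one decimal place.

For the Normal–Normal model with known σ², precisions add: τ_n = τ₀ + n/σ².
So 1/σ₀² = 1/2.1335 − 28/61.5 = 0.468713 − 0.455285 = 0.013428.
Hence σ₀² = 1/0.013428 ≈ 74.5.

σ₀² = 74.5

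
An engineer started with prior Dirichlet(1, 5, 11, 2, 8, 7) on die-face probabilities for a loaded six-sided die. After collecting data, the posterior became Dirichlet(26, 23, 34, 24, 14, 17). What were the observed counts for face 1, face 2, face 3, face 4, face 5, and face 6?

For a Dirichlet(α) prior with multinomial counts c, the posterior is Dirichlet(α + c) componentwise.
Counts are posterior − prior componentwise: 26−1=25, 23−5=18, 34−11=23, 24−2=22, 14−8=6, 17−7=10.

counts (25, 18, 23, 22, 6, 10)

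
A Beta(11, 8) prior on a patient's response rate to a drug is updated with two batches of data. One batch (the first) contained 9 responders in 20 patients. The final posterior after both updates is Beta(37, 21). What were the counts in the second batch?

Sequential conjugate updates are equivalent to a single update on the pooled data, so total successes = posterior α − prior α and total failures = posterior β − prior β.
Total across both batches: 37−11=26 responders, 21−8=13 non-responders.
Subtract the first batch: 26−9=17 responders and 13−11=2 non-responders.

17 responders and 2 non-responders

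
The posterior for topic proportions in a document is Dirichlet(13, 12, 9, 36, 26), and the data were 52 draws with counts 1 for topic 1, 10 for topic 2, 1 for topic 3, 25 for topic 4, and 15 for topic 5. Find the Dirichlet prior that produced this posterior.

Dirichlet(12, 2, 8, 11, 11)

For a Dirichlet(α) prior with multinomial counts c, the posterior is Dirichlet(α + c) componentwise.
Subtract each count from the matching posterior parameter: 13−1=12, 12−10=2, 9−1=8, 36−25=11, 26−15=11.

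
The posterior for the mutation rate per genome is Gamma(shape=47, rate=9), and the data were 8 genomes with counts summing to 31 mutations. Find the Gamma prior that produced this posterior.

A Gamma(α, β) prior (rate parametrization) on a Poisson rate with n observations summing to S gives posterior Gamma(α+S, β+n).
So α = 47 − 31 = 16 and β = 9 − 8 = 1.

Gamma(shape=16, rate=1)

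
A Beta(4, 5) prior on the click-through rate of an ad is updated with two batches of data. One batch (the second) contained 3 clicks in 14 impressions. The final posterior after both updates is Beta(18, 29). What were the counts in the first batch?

11 clicks and 13 non-clicks

Sequential conjugate updates are equivalent to a single update on the pooled data, so total successes = posterior α − prior α and total failures = posterior β − prior β.
Total across both batches: 18−4=14 clicks, 29−5=24 non-clicks.
Subtract the second batch: 14−3=11 clicks and 24−11=13 non-clicks.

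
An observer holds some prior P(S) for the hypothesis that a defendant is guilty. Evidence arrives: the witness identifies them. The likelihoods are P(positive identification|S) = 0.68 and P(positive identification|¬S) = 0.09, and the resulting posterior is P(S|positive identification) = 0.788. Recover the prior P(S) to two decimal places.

P(S) = 0.33

Bayes' rule in odds form gives O(S|E) = O(S)·[P(E|S)/P(E|¬S)], hence O(S) = O(S|E)/LR.
Posterior odds = 0.788/(1−0.788) = 3.7170. LR = 0.68/0.09 = 7.5556.
Prior odds = 3.7170/7.5556 = 0.4920, so P(S) = 0.4920/(1+0.4920) ≈ 0.33.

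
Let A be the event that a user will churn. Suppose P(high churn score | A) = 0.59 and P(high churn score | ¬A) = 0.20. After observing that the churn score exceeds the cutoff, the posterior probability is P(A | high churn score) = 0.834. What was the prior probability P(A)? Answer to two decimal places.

P(A) = 0.63

Bayes' rule in odds form gives O(A|E) = O(A)·[P(E|A)/P(E|¬A)], hence O(A) = O(A|E)/LR.
Posterior odds = 0.834/(1−0.834) = 5.0241. LR = 0.59/0.20 = 2.9500.
Prior odds = 5.0241/2.9500 = 1.7031, so P(A) = 1.7031/(1+1.7031) ≈ 0.63.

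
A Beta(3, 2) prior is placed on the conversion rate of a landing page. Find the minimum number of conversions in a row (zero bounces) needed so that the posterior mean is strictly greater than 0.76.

After k conversions and 0 bounces the posterior is Beta(3+k, 2), with mean (3+k)/(3+2+k).
Set (3+k)/(5+k) > 0.76 and solve: k > (0.76·5 − 3)/(1 − 0.76) = 3.333.
The smallest integer exceeding 3.333 is 4.

k = 4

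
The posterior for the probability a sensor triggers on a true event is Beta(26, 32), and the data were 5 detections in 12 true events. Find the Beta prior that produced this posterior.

A Beta(α, β) prior with s successes and f failures in binomial data gives a Beta(α+s, β+f) posterior.
So α = 26 − 5 = 21 and β = 32 − 7 = 25.

Beta(21, 25)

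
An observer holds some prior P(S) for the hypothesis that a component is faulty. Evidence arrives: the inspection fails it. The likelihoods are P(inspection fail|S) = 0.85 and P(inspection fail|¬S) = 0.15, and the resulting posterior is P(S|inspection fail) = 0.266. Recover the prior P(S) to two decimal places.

P(S) = 0.06

Bayes' rule in odds form gives O(S|E) = O(S)·[P(E|S)/P(E|¬S)], hence O(S) = O(S|E)/LR.
Posterior odds = 0.266/(1−0.266) = 0.3624. LR = 0.85/0.15 = 5.6667.
Prior odds = 0.3624/5.6667 = 0.0640, so P(S) = 0.0640/(1+0.0640) ≈ 0.06.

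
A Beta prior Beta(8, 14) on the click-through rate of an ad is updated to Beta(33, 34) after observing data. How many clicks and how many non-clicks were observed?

25 clicks and 20 non-clicks

Under Beta–binomial conjugacy the posterior parameters are (a+s, b+f).
So s = 33 − 8 = 25 and f = 34 − 14 = 20.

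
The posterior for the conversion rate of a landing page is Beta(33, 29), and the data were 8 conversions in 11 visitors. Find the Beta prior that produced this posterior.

Beta(25, 26)

Beta is conjugate to the binomial likelihood: posterior = Beta(α+s, β+f).
So α = 33 − 8 = 25 and β = 29 − 3 = 26.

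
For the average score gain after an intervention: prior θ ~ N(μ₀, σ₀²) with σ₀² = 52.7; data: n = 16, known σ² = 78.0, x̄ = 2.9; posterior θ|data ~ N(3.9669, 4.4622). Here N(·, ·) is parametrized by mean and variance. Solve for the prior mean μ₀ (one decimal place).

μ₀ = 15.5

The posterior mean is a precision-weighted average: μ_n = (τ₀μ₀ + τ_data·x̄)/(τ₀+τ_data), with τ₀=1/σ₀² and τ_data=n/σ².
Here τ₀ = 1/52.7 = 0.018975 and τ_data = 16/78.0 = 0.205128, so τ_n = 0.224103.
Rearranging for μ₀: μ₀ = (μ_n·τ_n − τ_data·x̄)/τ₀ = (3.9669·0.224103 − 0.205128·2.9) / 0.018975 = 0.294123/0.018975 ≈ 15.5.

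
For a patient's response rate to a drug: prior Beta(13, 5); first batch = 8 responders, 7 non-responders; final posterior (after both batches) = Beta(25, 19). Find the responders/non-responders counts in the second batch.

Sequential conjugate updates are equivalent to a single update on the pooled data, so total successes = posterior α − prior α and total failures = posterior β − prior β.
Total across both batches: 25−13=12 responders, 19−5=14 non-responders.
Subtract the first batch: 12−8=4 responders and 14−7=7 non-responders.

4 responders and 7 non-responders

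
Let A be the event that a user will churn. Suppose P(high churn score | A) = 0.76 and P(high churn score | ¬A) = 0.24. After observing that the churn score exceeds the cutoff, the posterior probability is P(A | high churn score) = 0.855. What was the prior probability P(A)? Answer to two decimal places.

P(A) = 0.65

Bayes' rule in odds form gives O(A|E) = O(A)·[P(E|A)/P(E|¬A)], hence O(A) = O(A|E)/LR.
Posterior odds = 0.855/(1−0.855) = 5.8966. LR = 0.76/0.24 = 3.1667.
Prior odds = 5.8966/3.1667 = 1.8621, so P(A) = 1.8621/(1+1.8621) ≈ 0.65.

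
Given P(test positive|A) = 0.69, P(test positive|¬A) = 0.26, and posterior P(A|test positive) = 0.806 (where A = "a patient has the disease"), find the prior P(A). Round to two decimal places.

P(A) = 0.61

In odds form, posterior odds = prior odds × likelihood ratio, so prior odds = posterior odds ÷ LR.
Posterior odds = 0.806/(1−0.806) = 4.1546. LR = 0.69/0.26 = 2.6538.
Prior odds = 4.1546/2.6538 = 1.5655, so P(A) = 1.5655/(1+1.5655) ≈ 0.61.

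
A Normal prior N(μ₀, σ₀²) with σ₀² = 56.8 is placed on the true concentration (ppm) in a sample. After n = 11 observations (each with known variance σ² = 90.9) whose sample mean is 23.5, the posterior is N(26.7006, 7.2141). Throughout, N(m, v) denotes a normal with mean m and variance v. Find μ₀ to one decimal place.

μ₀ = 48.7

The posterior mean is a precision-weighted average: μ_n = (τ₀μ₀ + τ_data·x̄)/(τ₀+τ_data), with τ₀=1/σ₀² and τ_data=n/σ².
Here τ₀ = 1/56.8 = 0.017606 and τ_data = 11/90.9 = 0.121012, so τ_n = 0.138618.
Rearranging for μ₀: μ₀ = (μ_n·τ_n − τ_data·x̄)/τ₀ = (26.7006·0.138618 − 0.121012·23.5) / 0.017606 = 0.857402/0.017606 ≈ 48.7.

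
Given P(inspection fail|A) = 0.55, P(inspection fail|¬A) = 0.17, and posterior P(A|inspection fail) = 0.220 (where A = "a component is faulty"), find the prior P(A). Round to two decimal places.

Bayes' rule in odds form gives O(A|E) = O(A)·[P(E|A)/P(E|¬A)], hence O(A) = O(A|E)/LR.
Posterior odds = 0.220/(1−0.220) = 0.2821. LR = 0.55/0.17 = 3.2353.
Prior odds = 0.2821/3.2353 = 0.0872, so P(A) = 0.0872/(1+0.0872) ≈ 0.08.

P(A) = 0.08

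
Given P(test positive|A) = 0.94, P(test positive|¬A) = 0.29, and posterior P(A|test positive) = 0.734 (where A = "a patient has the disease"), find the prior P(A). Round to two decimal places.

In odds form, posterior odds = prior odds × likelihood ratio, so prior odds = posterior odds ÷ LR.
Posterior odds = 0.734/(1−0.734) = 2.7594. LR = 0.94/0.29 = 3.2414.
Prior odds = 2.7594/3.2414 = 0.8513, so P(A) = 0.8513/(1+0.8513) ≈ 0.46.

P(A) = 0.46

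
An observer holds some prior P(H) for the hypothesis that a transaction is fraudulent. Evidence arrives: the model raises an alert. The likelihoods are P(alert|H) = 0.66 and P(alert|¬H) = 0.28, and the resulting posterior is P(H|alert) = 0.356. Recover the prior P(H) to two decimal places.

P(H) = 0.19

Bayes' rule in odds form gives O(H|E) = O(H)·[P(E|H)/P(E|¬H)], hence O(H) = O(H|E)/LR.
Posterior odds = 0.356/(1−0.356) = 0.5528. LR = 0.66/0.28 = 2.3571.
Prior odds = 0.5528/2.3571 = 0.2345, so P(H) = 0.2345/(1+0.2345) ≈ 0.19.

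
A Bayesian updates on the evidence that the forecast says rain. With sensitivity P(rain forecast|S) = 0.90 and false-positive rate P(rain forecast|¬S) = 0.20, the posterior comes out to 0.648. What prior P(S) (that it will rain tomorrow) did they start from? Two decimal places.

P(S) = 0.29

In odds form, posterior odds = prior odds × likelihood ratio, so prior odds = posterior odds ÷ LR.
Posterior odds = 0.648/(1−0.648) = 1.8409. LR = 0.90/0.20 = 4.5000.
Prior odds = 1.8409/4.5000 = 0.4091, so P(S) = 0.4091/(1+0.4091) ≈ 0.29.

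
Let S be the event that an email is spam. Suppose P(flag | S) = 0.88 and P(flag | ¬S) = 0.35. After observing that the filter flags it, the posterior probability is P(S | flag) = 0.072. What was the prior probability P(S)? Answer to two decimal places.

In odds form, posterior odds = prior odds × likelihood ratio, so prior odds = posterior odds ÷ LR.
Posterior odds = 0.072/(1−0.072) = 0.0776. LR = 0.88/0.35 = 2.5143.
Prior odds = 0.0776/2.5143 = 0.0309, so P(S) = 0.0309/(1+0.0309) ≈ 0.03.

P(S) = 0.03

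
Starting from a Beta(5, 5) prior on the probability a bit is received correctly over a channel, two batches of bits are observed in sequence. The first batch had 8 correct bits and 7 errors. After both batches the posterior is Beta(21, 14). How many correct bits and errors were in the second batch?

Because Beta–binomial updating is additive in the counts, the combined data contributed (α_post−α_prior, β_post−β_prior) successes and failures.
Total across both batches: 21−5=16 correct bits, 14−5=9 errors.
Subtract the first batch: 16−8=8 correct bits and 9−7=2 errors.

8 correct bits and 2 errors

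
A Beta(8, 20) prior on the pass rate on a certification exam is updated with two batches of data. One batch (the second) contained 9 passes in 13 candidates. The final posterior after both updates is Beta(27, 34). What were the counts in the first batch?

Sequential conjugate updates are equivalent to a single update on the pooled data, so total successes = posterior α − prior α and total failures = posterior β − prior β.
Total across both batches: 27−8=19 passes, 34−20=14 failures.
Subtract the second batch: 19−9=10 passes and 14−4=10 failures.

10 passes and 10 failures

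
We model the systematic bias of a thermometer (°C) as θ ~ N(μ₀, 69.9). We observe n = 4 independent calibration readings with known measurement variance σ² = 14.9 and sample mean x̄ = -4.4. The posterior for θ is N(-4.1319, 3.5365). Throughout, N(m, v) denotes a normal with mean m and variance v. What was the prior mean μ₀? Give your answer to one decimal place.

With known observation variance, the Normal–Normal posterior has precision τ_n = τ₀ + n/σ² and mean μ_n = (τ₀μ₀ + (n/σ²)x̄)/τ_n.
Here τ₀ = 1/69.9 = 0.014306 and τ_data = 4/14.9 = 0.268456, so τ_n = 0.282762.
Rearranging for μ₀: μ₀ = (μ_n·τ_n − τ_data·x̄)/τ₀ = (-4.1319·0.282762 − 0.268456·-4.4) / 0.014306 = 0.012862/0.014306 ≈ 0.9.

μ₀ = 0.9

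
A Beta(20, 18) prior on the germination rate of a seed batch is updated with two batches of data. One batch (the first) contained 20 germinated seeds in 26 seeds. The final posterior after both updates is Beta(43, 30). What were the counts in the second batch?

3 germinated seeds and 6 non-germinating seeds

Because Beta–binomial updating is additive in the counts, the combined data contributed (α_post−α_prior, β_post−β_prior) successes and failures.
Total across both batches: 43−20=23 germinated seeds, 30−18=12 non-germinating seeds.
Subtract the first batch: 23−20=3 germinated seeds and 12−6=6 non-germinating seeds.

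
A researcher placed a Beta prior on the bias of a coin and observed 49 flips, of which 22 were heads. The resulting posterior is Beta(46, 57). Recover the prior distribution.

Beta(24, 30)

A Beta(α, β) prior with s successes and f failures in binomial data gives a Beta(α+s, β+f) posterior.
Subtract the data counts: 46−22=24, 57−27=30.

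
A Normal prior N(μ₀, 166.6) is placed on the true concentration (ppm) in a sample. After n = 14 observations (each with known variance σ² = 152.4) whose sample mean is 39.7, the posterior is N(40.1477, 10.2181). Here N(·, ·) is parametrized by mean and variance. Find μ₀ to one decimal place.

μ₀ = 47.0

The posterior mean is a precision-weighted average: μ_n = (τ₀μ₀ + τ_data·x̄)/(τ₀+τ_data), with τ₀=1/σ₀² and τ_data=n/σ².
Here τ₀ = 1/166.6 = 0.006002 and τ_data = 14/152.4 = 0.091864, so τ_n = 0.097866.
Rearranging for μ₀: μ₀ = (μ_n·τ_n − τ_data·x̄)/τ₀ = (40.1477·0.097866 − 0.091864·39.7) / 0.006002 = 0.282094/0.006002 ≈ 47.0.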